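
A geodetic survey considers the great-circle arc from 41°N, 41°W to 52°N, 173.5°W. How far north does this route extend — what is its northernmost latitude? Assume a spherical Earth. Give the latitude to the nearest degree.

The great circle lies in the plane with unit normal n̂ = (p₁ × p₂)/|p₁ × p₂|.
Here n̂_z ≈ -0.350; the vertex latitude is φ_max = arccos|n̂_z| ≈ 69.5°.
Check via Clairaut: cos φ_max = |cos φ₁| · sin C = cos(41.0°)·sin(27.6°) ≈ 0.350, again giving ≈ 69.5°.

≈ 70°N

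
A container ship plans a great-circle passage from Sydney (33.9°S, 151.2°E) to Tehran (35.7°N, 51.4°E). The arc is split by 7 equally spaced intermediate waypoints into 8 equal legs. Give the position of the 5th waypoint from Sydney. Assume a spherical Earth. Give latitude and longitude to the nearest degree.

≈ 11°N, 91°E

Write both endpoints as unit vectors p₁, p₂ with components (cos φ cos λ, cos φ sin λ, sin φ).
The central angle between the endpoints is δ = arccos(p₁·p₂) ≈ 2.027 rad (116.1°).
Interpolate at f = 5/8 with slerp weights a = sin((1−f)δ)/sin δ ≈ 0.767, b = sin(fδ)/sin δ ≈ 1.063.
p = a·p₁ + b·p₂ ≈ (-0.020, 0.981, 0.192); φ = arcsin(p_z) ≈ 11.08°, λ = atan2(p_y, p_x) ≈ 91.15°.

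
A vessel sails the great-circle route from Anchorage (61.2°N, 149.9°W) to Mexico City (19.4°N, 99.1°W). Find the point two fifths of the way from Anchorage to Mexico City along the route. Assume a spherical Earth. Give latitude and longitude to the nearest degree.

≈ 47°N, 120°W

Write both endpoints as unit vectors p₁, p₂ with components (cos φ cos λ, cos φ sin λ, sin φ).
The central angle between the endpoints is δ = arccos(p₁·p₂) ≈ 0.954 rad (54.7°).
Interpolate at f = 2/5 with slerp weights a = sin((1−f)δ)/sin δ ≈ 0.664, b = sin(fδ)/sin δ ≈ 0.457.
p = a·p₁ + b·p₂ ≈ (-0.345, -0.586, 0.734); φ = arcsin(p_z) ≈ 47.18°, λ = atan2(p_y, p_x) ≈ -120.49°.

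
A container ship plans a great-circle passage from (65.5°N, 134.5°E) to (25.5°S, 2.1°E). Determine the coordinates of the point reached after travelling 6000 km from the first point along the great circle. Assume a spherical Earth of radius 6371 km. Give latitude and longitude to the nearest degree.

Convert each endpoint to a unit vector on the sphere (x = cos φ cos λ, y = cos φ sin λ, z = sin φ).
The central angle between the endpoints is δ = arccos(p₁·p₂) ≈ 2.271 rad (130.1°). The total great-circle distance is δ·R ≈ 2.271 × 6371 ≈ 14467 km, so the target fraction is f = 6000/14467 ≈ 0.415.
Interpolate at f ≈ 0.415 with slerp weights a = sin((1−f)δ)/sin δ ≈ 1.269, b = sin(fδ)/sin δ ≈ 1.057.
p = a·p₁ + b·p₂ ≈ (0.585, 0.410, 0.700); φ = arcsin(p_z) ≈ 44.42°, λ = atan2(p_y, p_x) ≈ 35.07°.

≈ (44°N, 35°E)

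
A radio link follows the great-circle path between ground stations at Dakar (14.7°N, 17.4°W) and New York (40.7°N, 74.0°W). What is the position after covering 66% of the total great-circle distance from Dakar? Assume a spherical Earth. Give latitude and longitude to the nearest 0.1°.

Write both endpoints as unit vectors p₁, p₂ with components (cos φ cos λ, cos φ sin λ, sin φ).
The central angle between the endpoints is δ = arccos(p₁·p₂) ≈ 0.965 rad (55.3°).
Interpolate at f = 0.66 with slerp weights a = sin((1−f)δ)/sin δ ≈ 0.392, b = sin(fδ)/sin δ ≈ 0.723.
p = a·p₁ + b·p₂ ≈ (0.513, -0.641, 0.571); φ = arcsin(p_z) ≈ 34.84°, λ = atan2(p_y, p_x) ≈ -51.31°.

≈ (34.8°N, 51.3°W)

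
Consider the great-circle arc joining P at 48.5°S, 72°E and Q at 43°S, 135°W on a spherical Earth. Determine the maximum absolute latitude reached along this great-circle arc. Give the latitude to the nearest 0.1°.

The great circle lies in the plane with unit normal n̂ = (p₁ × p₂)/|p₁ × p₂|.
Here n̂_z ≈ +0.221; the vertex latitude is φ_max = arccos|n̂_z| ≈ 77.2°.
Check via Clairaut: cos φ_max = |cos φ₁| · sin C = cos(48.5°)·sin(160.5°) ≈ 0.221, again giving ≈ 77.2°.

≈ 77.2°S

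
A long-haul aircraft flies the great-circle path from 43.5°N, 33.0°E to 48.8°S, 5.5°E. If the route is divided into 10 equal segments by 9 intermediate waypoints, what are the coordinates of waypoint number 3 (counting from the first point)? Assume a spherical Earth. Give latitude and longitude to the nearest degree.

≈ 16°N, 24°E

Convert each endpoint to a unit vector on the sphere (x = cos φ cos λ, y = cos φ sin λ, z = sin φ).
The central angle between the endpoints is δ = arccos(p₁·p₂) ≈ 1.665 rad (95.4°).
Interpolate at f = 3/10 with slerp weights a = sin((1−f)δ)/sin δ ≈ 0.923, b = sin(fδ)/sin δ ≈ 0.481.
p = a·p₁ + b·p₂ ≈ (0.877, 0.395, 0.273); φ = arcsin(p_z) ≈ 15.87°, λ = atan2(p_y, p_x) ≈ 24.25°.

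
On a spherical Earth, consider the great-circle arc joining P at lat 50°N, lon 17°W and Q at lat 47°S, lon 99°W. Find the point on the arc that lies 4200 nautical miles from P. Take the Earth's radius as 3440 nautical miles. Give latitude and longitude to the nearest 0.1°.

≈ lat 6.6°S, lon 64.5°W

Convert each endpoint to a unit vector on the sphere (x = cos φ cos λ, y = cos φ sin λ, z = sin φ).
The central angle between the endpoints is δ = arccos(p₁·p₂) ≈ 2.094 rad (119.9°). The total great-circle distance is δ·R ≈ 2.094 × 3440 ≈ 7202 nmi, so the target fraction is f = 4200/7202 ≈ 0.583.
Interpolate at f ≈ 0.583 with slerp weights a = sin((1−f)δ)/sin δ ≈ 0.884, b = sin(fδ)/sin δ ≈ 1.084.
p = a·p₁ + b·p₂ ≈ (0.428, -0.896, -0.116); φ = arcsin(p_z) ≈ -6.64°, λ = atan2(p_y, p_x) ≈ -64.49°.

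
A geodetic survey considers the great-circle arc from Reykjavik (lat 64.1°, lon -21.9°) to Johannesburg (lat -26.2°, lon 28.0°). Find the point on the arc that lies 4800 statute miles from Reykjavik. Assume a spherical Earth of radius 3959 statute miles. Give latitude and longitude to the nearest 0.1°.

Write both endpoints as unit vectors p₁, p₂ with components (cos φ cos λ, cos φ sin λ, sin φ).
The central angle between the endpoints is δ = arccos(p₁·p₂) ≈ 1.716 rad (98.3°). The total great-circle distance is δ·R ≈ 1.716 × 3959 ≈ 6794 mi, so the target fraction is f = 4800/6794 ≈ 0.707.
Interpolate at f ≈ 0.707 with slerp weights a = sin((1−f)δ)/sin δ ≈ 0.488, b = sin(fδ)/sin δ ≈ 0.946.
p = a·p₁ + b·p₂ ≈ (0.947, 0.319, 0.021); φ = arcsin(p_z) ≈ 1.20°, λ = atan2(p_y, p_x) ≈ 18.62°.

≈ lat 1.2°, lon 18.6°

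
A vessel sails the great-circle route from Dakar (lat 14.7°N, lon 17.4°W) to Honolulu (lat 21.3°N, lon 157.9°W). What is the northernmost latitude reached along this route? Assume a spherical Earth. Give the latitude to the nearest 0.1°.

The great circle lies in the plane with unit normal n̂ = (p₁ × p₂)/|p₁ × p₂|.
Here n̂_z ≈ -0.719; the vertex latitude is φ_max = arccos|n̂_z| ≈ 44.1°.
Check via Clairaut: cos φ_max = |cos φ₁| · sin C = cos(14.7°)·sin(48.0°) ≈ 0.719, again giving ≈ 44.1°.

≈ 44.1°N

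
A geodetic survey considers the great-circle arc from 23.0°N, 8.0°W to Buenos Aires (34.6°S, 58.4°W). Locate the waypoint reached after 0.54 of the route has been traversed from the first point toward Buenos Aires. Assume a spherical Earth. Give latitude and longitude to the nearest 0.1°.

≈ 8.8°S, 33.5°W

From cos δ = sin φ₁ sin φ₂ + cos φ₁ cos φ₂ cos Δλ, the central angle is δ ≈ 1.307 rad (74.9°).
Interpolate at f = 0.54 with slerp weights a = sin((1−f)δ)/sin δ ≈ 0.586, b = sin(fδ)/sin δ ≈ 0.672.
p = a·p₁ + b·p₂ ≈ (0.824, -0.546, -0.153); φ = arcsin(p_z) ≈ -8.78°, λ = atan2(p_y, p_x) ≈ -33.54°.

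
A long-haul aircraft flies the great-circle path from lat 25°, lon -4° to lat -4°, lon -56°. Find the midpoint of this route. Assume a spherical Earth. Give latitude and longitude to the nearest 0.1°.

The haversine formula gives a central angle δ ≈ 1.016 rad (58.2°) between the endpoints.
Interpolate at f = 1/2 with slerp weights a = sin((1−f)δ)/sin δ ≈ 0.572, b = sin(fδ)/sin δ ≈ 0.572.
p = a·p₁ + b·p₂ ≈ (0.837, -0.509, 0.202); φ = arcsin(p_z) ≈ 11.65°, λ = atan2(p_y, p_x) ≈ -31.34°.

≈ lat 11.6°, lon -31.3°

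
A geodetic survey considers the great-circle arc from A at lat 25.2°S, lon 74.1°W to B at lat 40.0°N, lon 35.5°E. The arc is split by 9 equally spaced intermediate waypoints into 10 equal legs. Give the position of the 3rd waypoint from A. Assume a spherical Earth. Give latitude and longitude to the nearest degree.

≈ lat 3°S, lon 44°W

Write both endpoints as unit vectors p₁, p₂ with components (cos φ cos λ, cos φ sin λ, sin φ).
The central angle between the endpoints is δ = arccos(p₁·p₂) ≈ 2.102 rad (120.4°).
Interpolate at f = 3/10 with slerp weights a = sin((1−f)δ)/sin δ ≈ 1.154, b = sin(fδ)/sin δ ≈ 0.684.
p = a·p₁ + b·p₂ ≈ (0.712, -0.700, -0.052); φ = arcsin(p_z) ≈ -2.97°, λ = atan2(p_y, p_x) ≈ -44.50°.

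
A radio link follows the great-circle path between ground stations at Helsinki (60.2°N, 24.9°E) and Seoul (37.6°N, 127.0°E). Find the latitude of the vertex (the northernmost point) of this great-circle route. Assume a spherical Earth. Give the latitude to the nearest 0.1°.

≈ 64.5°N

The great circle lies in the plane with unit normal n̂ = (p₁ × p₂)/|p₁ × p₂|.
Here n̂_z ≈ +0.430; the vertex latitude is φ_max = arccos|n̂_z| ≈ 64.5°.
Check via Clairaut: cos φ_max = |cos φ₁| · sin C = cos(60.2°)·sin(60.0°) ≈ 0.430, again giving ≈ 64.5°.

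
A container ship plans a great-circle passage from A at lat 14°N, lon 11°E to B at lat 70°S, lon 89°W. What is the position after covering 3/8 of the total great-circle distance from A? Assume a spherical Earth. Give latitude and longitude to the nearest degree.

From cos δ = sin φ₁ sin φ₂ + cos φ₁ cos φ₂ cos Δλ, the central angle is δ ≈ 1.860 rad (106.6°).
Interpolate at f = 3/8 with slerp weights a = sin((1−f)δ)/sin δ ≈ 0.957, b = sin(fδ)/sin δ ≈ 0.670.
p = a·p₁ + b·p₂ ≈ (0.916, -0.052, -0.398); φ = arcsin(p_z) ≈ -23.45°, λ = atan2(p_y, p_x) ≈ -3.24°.

≈ lat 23°S, lon 3°W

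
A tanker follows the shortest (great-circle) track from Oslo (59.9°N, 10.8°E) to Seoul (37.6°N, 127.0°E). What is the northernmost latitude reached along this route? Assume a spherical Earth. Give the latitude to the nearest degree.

≈ 68°N

The great circle lies in the plane with unit normal n̂ = (p₁ × p₂)/|p₁ × p₂|.
Here n̂_z ≈ +0.381; the vertex latitude is φ_max = arccos|n̂_z| ≈ 67.6°.
Check via Clairaut: cos φ_max = |cos φ₁| · sin C = cos(59.9°)·sin(49.4°) ≈ 0.381, again giving ≈ 67.6°.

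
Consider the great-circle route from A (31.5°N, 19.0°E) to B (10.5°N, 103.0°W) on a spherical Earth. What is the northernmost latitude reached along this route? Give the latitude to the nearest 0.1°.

≈ 40.7°N

The great circle lies in the plane with unit normal n̂ = (p₁ × p₂)/|p₁ × p₂|.
Here n̂_z ≈ -0.759; the vertex latitude is φ_max = arccos|n̂_z| ≈ 40.7°.
Check via Clairaut: cos φ_max = |cos φ₁| · sin C = cos(31.5°)·sin(62.8°) ≈ 0.759, again giving ≈ 40.7°.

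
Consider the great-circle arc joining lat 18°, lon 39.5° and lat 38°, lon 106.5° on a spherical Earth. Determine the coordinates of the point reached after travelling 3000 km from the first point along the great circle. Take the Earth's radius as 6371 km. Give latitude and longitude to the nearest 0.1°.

≈ lat 31.1°, lon 65.5°

The haversine formula gives a central angle δ ≈ 1.067 rad (61.1°) between the endpoints. The total great-circle distance is δ·R ≈ 1.067 × 6371 ≈ 6795 km, so the target fraction is f = 3000/6795 ≈ 0.441.
Interpolate at f ≈ 0.441 with slerp weights a = sin((1−f)δ)/sin δ ≈ 0.641, b = sin(fδ)/sin δ ≈ 0.518.
p = a·p₁ + b·p₂ ≈ (0.354, 0.779, 0.517); φ = arcsin(p_z) ≈ 31.13°, λ = atan2(p_y, p_x) ≈ 65.55°.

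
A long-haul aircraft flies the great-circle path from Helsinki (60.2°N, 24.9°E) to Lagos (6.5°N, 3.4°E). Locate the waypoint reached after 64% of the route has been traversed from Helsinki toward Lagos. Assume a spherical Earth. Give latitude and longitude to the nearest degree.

Convert each endpoint to a unit vector on the sphere (x = cos φ cos λ, y = cos φ sin λ, z = sin φ).
The central angle between the endpoints is δ = arccos(p₁·p₂) ≈ 0.979 rad (56.1°).
Interpolate at f = 0.64 with slerp weights a = sin((1−f)δ)/sin δ ≈ 0.416, b = sin(fδ)/sin δ ≈ 0.707.
p = a·p₁ + b·p₂ ≈ (0.888, 0.129, 0.441); φ = arcsin(p_z) ≈ 26.16°, λ = atan2(p_y, p_x) ≈ 8.24°.

≈ 26°N, 8°E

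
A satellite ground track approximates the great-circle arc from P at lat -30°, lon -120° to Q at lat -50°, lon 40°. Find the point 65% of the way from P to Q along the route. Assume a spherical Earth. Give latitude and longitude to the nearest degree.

Convert each endpoint to a unit vector on the sphere (x = cos φ cos λ, y = cos φ sin λ, z = sin φ).
The central angle between the endpoints is δ = arccos(p₁·p₂) ≈ 1.711 rad (98.1°).
Interpolate at f = 0.65 with slerp weights a = sin((1−f)δ)/sin δ ≈ 0.569, b = sin(fδ)/sin δ ≈ 0.906.
p = a·p₁ + b·p₂ ≈ (0.199, -0.053, -0.978); φ = arcsin(p_z) ≈ -78.10°, λ = atan2(p_y, p_x) ≈ -14.84°.

≈ lat -78°, lon -15°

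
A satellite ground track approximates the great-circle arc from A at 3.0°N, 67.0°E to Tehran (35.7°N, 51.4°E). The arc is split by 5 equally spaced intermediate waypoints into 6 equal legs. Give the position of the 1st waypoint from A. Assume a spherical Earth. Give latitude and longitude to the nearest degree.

Convert each endpoint to a unit vector on the sphere (x = cos φ cos λ, y = cos φ sin λ, z = sin φ).
The central angle between the endpoints is δ = arccos(p₁·p₂) ≈ 0.624 rad (35.7°).
Interpolate at f = 1/6 with slerp weights a = sin((1−f)δ)/sin δ ≈ 0.850, b = sin(fδ)/sin δ ≈ 0.178.
p = a·p₁ + b·p₂ ≈ (0.422, 0.894, 0.148); φ = arcsin(p_z) ≈ 8.52°, λ = atan2(p_y, p_x) ≈ 64.75°.

≈ 9°N, 65°E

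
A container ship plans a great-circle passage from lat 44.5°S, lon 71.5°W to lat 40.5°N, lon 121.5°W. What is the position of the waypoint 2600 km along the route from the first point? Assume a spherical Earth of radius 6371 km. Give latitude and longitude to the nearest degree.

≈ lat 24°S, lon 86°W

Write both endpoints as unit vectors p₁, p₂ with components (cos φ cos λ, cos φ sin λ, sin φ).
The central angle between the endpoints is δ = arccos(p₁·p₂) ≈ 1.678 rad (96.1°). The total great-circle distance is δ·R ≈ 1.678 × 6371 ≈ 10688 km, so the target fraction is f = 2600/10688 ≈ 0.243.
Interpolate at f ≈ 0.243 with slerp weights a = sin((1−f)δ)/sin δ ≈ 0.960, b = sin(fδ)/sin δ ≈ 0.399.
p = a·p₁ + b·p₂ ≈ (0.059, -0.908, -0.414); φ = arcsin(p_z) ≈ -24.45°, λ = atan2(p_y, p_x) ≈ -86.30°.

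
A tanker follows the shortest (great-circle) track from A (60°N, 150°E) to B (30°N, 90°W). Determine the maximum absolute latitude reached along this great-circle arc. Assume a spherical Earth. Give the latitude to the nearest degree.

The great circle lies in the plane with unit normal n̂ = (p₁ × p₂)/|p₁ × p₂|.
Here n̂_z ≈ +0.384; the vertex latitude is φ_max = arccos|n̂_z| ≈ 67.4°.
Check via Clairaut: cos φ_max = |cos φ₁| · sin C = cos(60.0°)·sin(50.2°) ≈ 0.384, again giving ≈ 67.4°.

≈ 67°N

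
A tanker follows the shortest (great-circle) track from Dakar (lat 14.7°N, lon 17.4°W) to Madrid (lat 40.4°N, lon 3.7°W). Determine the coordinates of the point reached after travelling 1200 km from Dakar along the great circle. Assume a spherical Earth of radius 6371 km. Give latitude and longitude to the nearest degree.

Convert each endpoint to a unit vector on the sphere (x = cos φ cos λ, y = cos φ sin λ, z = sin φ).
The central angle between the endpoints is δ = arccos(p₁·p₂) ≈ 0.495 rad (28.3°). The total great-circle distance is δ·R ≈ 0.495 × 6371 ≈ 3152 km, so the target fraction is f = 1200/3152 ≈ 0.381.
Interpolate at f ≈ 0.381 with slerp weights a = sin((1−f)δ)/sin δ ≈ 0.635, b = sin(fδ)/sin δ ≈ 0.394.
p = a·p₁ + b·p₂ ≈ (0.886, -0.203, 0.417); φ = arcsin(p_z) ≈ 24.63°, λ = atan2(p_y, p_x) ≈ -12.91°.

≈ lat 25°N, lon 13°W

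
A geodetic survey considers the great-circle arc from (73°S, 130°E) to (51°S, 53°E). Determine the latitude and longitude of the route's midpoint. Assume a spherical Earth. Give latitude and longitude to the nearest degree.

≈ (67°S, 75°E)

Convert each endpoint to a unit vector on the sphere (x = cos φ cos λ, y = cos φ sin λ, z = sin φ).
The central angle between the endpoints is δ = arccos(p₁·p₂) ≈ 0.669 rad (38.3°).
Interpolate at f = 1/2 with slerp weights a = sin((1−f)δ)/sin δ ≈ 0.529, b = sin(fδ)/sin δ ≈ 0.529.
p = a·p₁ + b·p₂ ≈ (0.101, 0.385, -0.918); φ = arcsin(p_z) ≈ -66.57°, λ = atan2(p_y, p_x) ≈ 75.29°.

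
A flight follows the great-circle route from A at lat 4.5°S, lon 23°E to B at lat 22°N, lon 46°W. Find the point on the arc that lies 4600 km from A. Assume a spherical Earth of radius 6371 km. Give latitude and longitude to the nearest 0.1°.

≈ lat 12.5°N, lon 14.9°W

Write both endpoints as unit vectors p₁, p₂ with components (cos φ cos λ, cos φ sin λ, sin φ).
The central angle between the endpoints is δ = arccos(p₁·p₂) ≈ 1.264 rad (72.4°). The total great-circle distance is δ·R ≈ 1.264 × 6371 ≈ 8054 km, so the target fraction is f = 4600/8054 ≈ 0.571.
Interpolate at f ≈ 0.571 with slerp weights a = sin((1−f)δ)/sin δ ≈ 0.541, b = sin(fδ)/sin δ ≈ 0.693.
p = a·p₁ + b·p₂ ≈ (0.943, -0.252, 0.217); φ = arcsin(p_z) ≈ 12.55°, λ = atan2(p_y, p_x) ≈ -14.93°.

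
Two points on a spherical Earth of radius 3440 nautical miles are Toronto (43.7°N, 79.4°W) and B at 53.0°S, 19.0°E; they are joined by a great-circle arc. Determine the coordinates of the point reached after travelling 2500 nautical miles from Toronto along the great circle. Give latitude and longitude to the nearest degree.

≈ 12°N, 49°W

Convert each endpoint to a unit vector on the sphere (x = cos φ cos λ, y = cos φ sin λ, z = sin φ).
The central angle between the endpoints is δ = arccos(p₁·p₂) ≈ 2.234 rad (128.0°). The total great-circle distance is δ·R ≈ 2.234 × 3440 ≈ 7684 nmi, so the target fraction is f = 2500/7684 ≈ 0.325.
Interpolate at f ≈ 0.325 with slerp weights a = sin((1−f)δ)/sin δ ≈ 1.266, b = sin(fδ)/sin δ ≈ 0.843.
p = a·p₁ + b·p₂ ≈ (0.648, -0.735, 0.201); φ = arcsin(p_z) ≈ 11.62°, λ = atan2(p_y, p_x) ≈ -48.58°.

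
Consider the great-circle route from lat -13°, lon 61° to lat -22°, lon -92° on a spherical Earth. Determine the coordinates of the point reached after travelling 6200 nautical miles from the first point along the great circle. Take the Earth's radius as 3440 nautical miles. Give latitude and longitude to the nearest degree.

Convert each endpoint to a unit vector on the sphere (x = cos φ cos λ, y = cos φ sin λ, z = sin φ).
The central angle between the endpoints is δ = arccos(p₁·p₂) ≈ 2.376 rad (136.1°). The total great-circle distance is δ·R ≈ 2.376 × 3440 ≈ 8172 nmi, so the target fraction is f = 6200/8172 ≈ 0.759.
Interpolate at f ≈ 0.759 with slerp weights a = sin((1−f)δ)/sin δ ≈ 0.782, b = sin(fδ)/sin δ ≈ 1.404.
p = a·p₁ + b·p₂ ≈ (0.324, -0.634, -0.702); φ = arcsin(p_z) ≈ -44.58°, λ = atan2(p_y, p_x) ≈ -62.93°.

≈ lat -45°, lon -63°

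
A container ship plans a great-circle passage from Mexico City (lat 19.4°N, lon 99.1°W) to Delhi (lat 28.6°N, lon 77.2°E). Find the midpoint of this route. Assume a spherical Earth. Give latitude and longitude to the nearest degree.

From cos δ = sin φ₁ sin φ₂ + cos φ₁ cos φ₂ cos Δλ, the central angle is δ ≈ 2.302 rad (131.9°).
Interpolate at f = 1/2 with slerp weights a = sin((1−f)δ)/sin δ ≈ 1.226, b = sin(fδ)/sin δ ≈ 1.226.
p = a·p₁ + b·p₂ ≈ (0.056, -0.092, 0.994); φ = arcsin(p_z) ≈ 83.82°, λ = atan2(p_y, p_x) ≈ -58.91°.

≈ lat 84°N, lon 59°W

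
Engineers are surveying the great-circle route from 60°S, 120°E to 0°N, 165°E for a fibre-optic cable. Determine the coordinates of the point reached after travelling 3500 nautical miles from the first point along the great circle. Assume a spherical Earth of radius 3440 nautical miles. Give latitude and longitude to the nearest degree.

≈ 10°S, 161°E

Convert each endpoint to a unit vector on the sphere (x = cos φ cos λ, y = cos φ sin λ, z = sin φ).
The central angle between the endpoints is δ = arccos(p₁·p₂) ≈ 1.209 rad (69.3°). The total great-circle distance is δ·R ≈ 1.209 × 3440 ≈ 4160 nmi, so the target fraction is f = 3500/4160 ≈ 0.841.
Interpolate at f ≈ 0.841 with slerp weights a = sin((1−f)δ)/sin δ ≈ 0.204, b = sin(fδ)/sin δ ≈ 0.910.
p = a·p₁ + b·p₂ ≈ (-0.930, 0.324, -0.177); φ = arcsin(p_z) ≈ -10.18°, λ = atan2(p_y, p_x) ≈ 160.80°.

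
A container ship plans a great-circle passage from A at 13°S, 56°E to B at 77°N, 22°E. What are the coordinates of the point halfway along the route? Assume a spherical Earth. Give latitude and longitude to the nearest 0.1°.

≈ 32.7°N, 49.8°E

Write both endpoints as unit vectors p₁, p₂ with components (cos φ cos λ, cos φ sin λ, sin φ).
The central angle between the endpoints is δ = arccos(p₁·p₂) ≈ 1.608 rad (92.1°).
Interpolate at f = 1/2 with slerp weights a = sin((1−f)δ)/sin δ ≈ 0.721, b = sin(fδ)/sin δ ≈ 0.721.
p = a·p₁ + b·p₂ ≈ (0.543, 0.643, 0.540); φ = arcsin(p_z) ≈ 32.69°, λ = atan2(p_y, p_x) ≈ 49.82°.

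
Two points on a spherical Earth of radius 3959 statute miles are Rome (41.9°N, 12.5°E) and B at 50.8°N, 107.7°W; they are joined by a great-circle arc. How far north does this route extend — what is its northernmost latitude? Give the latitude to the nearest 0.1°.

≈ 64.9°N

The great circle lies in the plane with unit normal n̂ = (p₁ × p₂)/|p₁ × p₂|.
Here n̂_z ≈ -0.424; the vertex latitude is φ_max = arccos|n̂_z| ≈ 64.9°.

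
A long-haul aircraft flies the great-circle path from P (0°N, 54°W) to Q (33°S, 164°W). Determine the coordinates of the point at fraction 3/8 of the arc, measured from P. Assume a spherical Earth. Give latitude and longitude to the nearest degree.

Write both endpoints as unit vectors p₁, p₂ with components (cos φ cos λ, cos φ sin λ, sin φ).
The central angle between the endpoints is δ = arccos(p₁·p₂) ≈ 1.862 rad (106.7°).
Interpolate at f = 3/8 with slerp weights a = sin((1−f)δ)/sin δ ≈ 0.959, b = sin(fδ)/sin δ ≈ 0.671.
p = a·p₁ + b·p₂ ≈ (0.022, -0.931, -0.365); φ = arcsin(p_z) ≈ -21.44°, λ = atan2(p_y, p_x) ≈ -88.62°.

≈ (21°S, 89°W)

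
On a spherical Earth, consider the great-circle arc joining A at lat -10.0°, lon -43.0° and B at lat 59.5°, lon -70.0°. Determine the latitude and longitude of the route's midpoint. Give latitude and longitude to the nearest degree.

≈ lat 25°, lon -52°

The haversine formula gives a central angle δ ≈ 1.271 rad (72.8°) between the endpoints.
Interpolate at f = 1/2 with slerp weights a = sin((1−f)δ)/sin δ ≈ 0.621, b = sin(fδ)/sin δ ≈ 0.621.
p = a·p₁ + b·p₂ ≈ (0.555, -0.713, 0.427); φ = arcsin(p_z) ≈ 25.30°, λ = atan2(p_y, p_x) ≈ -52.11°.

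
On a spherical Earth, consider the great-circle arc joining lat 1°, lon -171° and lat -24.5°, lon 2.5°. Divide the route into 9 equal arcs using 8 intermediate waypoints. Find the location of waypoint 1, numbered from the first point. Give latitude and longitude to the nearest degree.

≈ lat -16°, lon -167°

Convert each endpoint to a unit vector on the sphere (x = cos φ cos λ, y = cos φ sin λ, z = sin φ).
The central angle between the endpoints is δ = arccos(p₁·p₂) ≈ 2.717 rad (155.7°).
Interpolate at f = 1/9 with slerp weights a = sin((1−f)δ)/sin δ ≈ 1.612, b = sin(fδ)/sin δ ≈ 0.722.
p = a·p₁ + b·p₂ ≈ (-0.936, -0.224, -0.271); φ = arcsin(p_z) ≈ -15.73°, λ = atan2(p_y, p_x) ≈ -166.57°.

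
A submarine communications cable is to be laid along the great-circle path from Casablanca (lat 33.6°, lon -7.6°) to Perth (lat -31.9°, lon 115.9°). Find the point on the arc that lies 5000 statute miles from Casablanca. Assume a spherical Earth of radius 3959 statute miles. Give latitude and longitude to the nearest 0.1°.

From cos δ = sin φ₁ sin φ₂ + cos φ₁ cos φ₂ cos Δλ, the central angle is δ ≈ 2.322 rad (133.1°). The total great-circle distance is δ·R ≈ 2.322 × 3959 ≈ 9194 mi, so the target fraction is f = 5000/9194 ≈ 0.544.
Interpolate at f ≈ 0.544 with slerp weights a = sin((1−f)δ)/sin δ ≈ 1.193, b = sin(fδ)/sin δ ≈ 1.304.
p = a·p₁ + b·p₂ ≈ (0.502, 0.865, -0.029); φ = arcsin(p_z) ≈ -1.65°, λ = atan2(p_y, p_x) ≈ 59.88°.

≈ lat -1.6°, lon 59.9°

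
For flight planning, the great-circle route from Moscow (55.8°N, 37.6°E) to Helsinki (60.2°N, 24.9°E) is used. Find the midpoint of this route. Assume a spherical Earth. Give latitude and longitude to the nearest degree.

≈ (58°N, 32°E)

The haversine formula gives a central angle δ ≈ 0.140 rad (8.0°) between the endpoints.
Interpolate at f = 1/2 with slerp weights a = sin((1−f)δ)/sin δ ≈ 0.501, b = sin(fδ)/sin δ ≈ 0.501.
p = a·p₁ + b·p₂ ≈ (0.449, 0.277, 0.850); φ = arcsin(p_z) ≈ 58.16°, λ = atan2(p_y, p_x) ≈ 31.64°.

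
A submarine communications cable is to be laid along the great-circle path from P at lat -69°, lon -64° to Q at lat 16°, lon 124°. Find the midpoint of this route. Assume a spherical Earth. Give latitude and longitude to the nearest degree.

≈ lat -47°, lon 129°

The haversine formula gives a central angle δ ≈ 2.212 rad (126.8°) between the endpoints.
Interpolate at f = 1/2 with slerp weights a = sin((1−f)δ)/sin δ ≈ 1.116, b = sin(fδ)/sin δ ≈ 1.116.
p = a·p₁ + b·p₂ ≈ (-0.425, 0.530, -0.734); φ = arcsin(p_z) ≈ -47.24°, λ = atan2(p_y, p_x) ≈ 128.70°.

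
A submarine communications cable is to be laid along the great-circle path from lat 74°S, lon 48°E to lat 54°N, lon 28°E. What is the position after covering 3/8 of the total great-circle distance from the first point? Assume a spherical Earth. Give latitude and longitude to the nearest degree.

Convert each endpoint to a unit vector on the sphere (x = cos φ cos λ, y = cos φ sin λ, z = sin φ).
The central angle between the endpoints is δ = arccos(p₁·p₂) ≈ 2.246 rad (128.7°).
Interpolate at f = 3/8 with slerp weights a = sin((1−f)δ)/sin δ ≈ 1.264, b = sin(fδ)/sin δ ≈ 0.956.
p = a·p₁ + b·p₂ ≈ (0.729, 0.523, -0.441); φ = arcsin(p_z) ≈ -26.17°, λ = atan2(p_y, p_x) ≈ 35.63°.

≈ lat 26°S, lon 36°E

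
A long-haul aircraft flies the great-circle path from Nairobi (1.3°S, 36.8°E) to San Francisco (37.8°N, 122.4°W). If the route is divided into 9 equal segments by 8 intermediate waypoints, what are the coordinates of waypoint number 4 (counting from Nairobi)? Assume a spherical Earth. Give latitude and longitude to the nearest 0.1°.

Convert each endpoint to a unit vector on the sphere (x = cos φ cos λ, y = cos φ sin λ, z = sin φ).
The central angle between the endpoints is δ = arccos(p₁·p₂) ≈ 2.422 rad (138.8°).
Interpolate at f = 4/9 with slerp weights a = sin((1−f)δ)/sin δ ≈ 1.480, b = sin(fδ)/sin δ ≈ 1.336.
p = a·p₁ + b·p₂ ≈ (0.619, -0.005, 0.786); φ = arcsin(p_z) ≈ 51.77°, λ = atan2(p_y, p_x) ≈ -0.50°.

≈ (51.8°N, 0.5°W)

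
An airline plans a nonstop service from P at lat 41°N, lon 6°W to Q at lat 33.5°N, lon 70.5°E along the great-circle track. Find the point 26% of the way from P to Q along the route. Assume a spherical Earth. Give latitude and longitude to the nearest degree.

Write both endpoints as unit vectors p₁, p₂ with components (cos φ cos λ, cos φ sin λ, sin φ).
The central angle between the endpoints is δ = arccos(p₁·p₂) ≈ 1.037 rad (59.4°).
Interpolate at f = 0.26 with slerp weights a = sin((1−f)δ)/sin δ ≈ 0.806, b = sin(fδ)/sin δ ≈ 0.309.
p = a·p₁ + b·p₂ ≈ (0.691, 0.180, 0.700); φ = arcsin(p_z) ≈ 44.41°, λ = atan2(p_y, p_x) ≈ 14.56°.

≈ lat 44°N, lon 15°E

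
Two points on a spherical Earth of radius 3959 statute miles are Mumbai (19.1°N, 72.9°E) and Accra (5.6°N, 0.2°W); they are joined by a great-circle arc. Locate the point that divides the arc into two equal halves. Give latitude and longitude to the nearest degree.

≈ 15°N, 35°E

Write both endpoints as unit vectors p₁, p₂ with components (cos φ cos λ, cos φ sin λ, sin φ).
The central angle between the endpoints is δ = arccos(p₁·p₂) ≈ 1.261 rad (72.2°).
Interpolate at f = 1/2 with slerp weights a = sin((1−f)δ)/sin δ ≈ 0.619, b = sin(fδ)/sin δ ≈ 0.619.
p = a·p₁ + b·p₂ ≈ (0.788, 0.557, 0.263); φ = arcsin(p_z) ≈ 15.24°, λ = atan2(p_y, p_x) ≈ 35.25°.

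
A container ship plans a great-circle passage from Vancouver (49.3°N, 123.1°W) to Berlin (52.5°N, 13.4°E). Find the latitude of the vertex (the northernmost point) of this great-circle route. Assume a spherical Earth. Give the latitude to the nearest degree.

The great circle lies in the plane with unit normal n̂ = (p₁ × p₂)/|p₁ × p₂|.
Here n̂_z ≈ +0.288; the vertex latitude is φ_max = arccos|n̂_z| ≈ 73.3°.
Check via Clairaut: cos φ_max = |cos φ₁| · sin C = cos(49.3°)·sin(26.2°) ≈ 0.288, again giving ≈ 73.3°.

≈ 73°N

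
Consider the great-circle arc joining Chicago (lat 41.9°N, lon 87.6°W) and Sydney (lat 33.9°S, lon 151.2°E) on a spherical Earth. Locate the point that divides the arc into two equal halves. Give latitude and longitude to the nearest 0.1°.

≈ lat 8.1°N, lon 153.7°W

Write both endpoints as unit vectors p₁, p₂ with components (cos φ cos λ, cos φ sin λ, sin φ).
The central angle between the endpoints is δ = arccos(p₁·p₂) ≈ 2.336 rad (133.8°).
Interpolate at f = 1/2 with slerp weights a = sin((1−f)δ)/sin δ ≈ 1.275, b = sin(fδ)/sin δ ≈ 1.275.
p = a·p₁ + b·p₂ ≈ (-0.888, -0.438, 0.140); φ = arcsin(p_z) ≈ 8.07°, λ = atan2(p_y, p_x) ≈ -153.72°.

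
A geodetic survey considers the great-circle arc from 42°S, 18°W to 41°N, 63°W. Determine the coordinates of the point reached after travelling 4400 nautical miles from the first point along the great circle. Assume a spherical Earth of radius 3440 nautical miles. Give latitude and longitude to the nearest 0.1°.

≈ 24.2°N, 52.1°W

Write both endpoints as unit vectors p₁, p₂ with components (cos φ cos λ, cos φ sin λ, sin φ).
The central angle between the endpoints is δ = arccos(p₁·p₂) ≈ 1.613 rad (92.4°). The total great-circle distance is δ·R ≈ 1.613 × 3440 ≈ 5549 nmi, so the target fraction is f = 4400/5549 ≈ 0.793.
Interpolate at f ≈ 0.793 with slerp weights a = sin((1−f)δ)/sin δ ≈ 0.328, b = sin(fδ)/sin δ ≈ 0.959.
p = a·p₁ + b·p₂ ≈ (0.560, -0.720, 0.409); φ = arcsin(p_z) ≈ 24.16°, λ = atan2(p_y, p_x) ≈ -52.10°.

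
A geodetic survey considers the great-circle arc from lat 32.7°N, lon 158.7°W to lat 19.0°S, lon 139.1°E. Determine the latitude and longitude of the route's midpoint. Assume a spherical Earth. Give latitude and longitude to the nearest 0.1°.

≈ lat 8.0°N, lon 168.2°E

From cos δ = sin φ₁ sin φ₂ + cos φ₁ cos φ₂ cos Δλ, the central angle is δ ≈ 1.374 rad (78.7°).
Interpolate at f = 1/2 with slerp weights a = sin((1−f)δ)/sin δ ≈ 0.647, b = sin(fδ)/sin δ ≈ 0.647.
p = a·p₁ + b·p₂ ≈ (-0.969, 0.203, 0.139); φ = arcsin(p_z) ≈ 7.98°, λ = atan2(p_y, p_x) ≈ 168.19°.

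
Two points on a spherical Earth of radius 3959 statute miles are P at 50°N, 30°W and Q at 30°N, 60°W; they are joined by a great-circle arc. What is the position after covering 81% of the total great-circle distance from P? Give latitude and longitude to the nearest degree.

From cos δ = sin φ₁ sin φ₂ + cos φ₁ cos φ₂ cos Δλ, the central angle is δ ≈ 0.525 rad (30.1°).
Interpolate at f = 0.81 with slerp weights a = sin((1−f)δ)/sin δ ≈ 0.199, b = sin(fδ)/sin δ ≈ 0.823.
p = a·p₁ + b·p₂ ≈ (0.467, -0.681, 0.564); φ = arcsin(p_z) ≈ 34.32°, λ = atan2(p_y, p_x) ≈ -55.57°.

≈ 34°N, 56°W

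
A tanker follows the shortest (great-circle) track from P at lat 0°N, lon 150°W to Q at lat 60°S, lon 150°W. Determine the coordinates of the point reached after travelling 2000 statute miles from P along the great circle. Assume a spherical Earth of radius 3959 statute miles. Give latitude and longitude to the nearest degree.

Write both endpoints as unit vectors p₁, p₂ with components (cos φ cos λ, cos φ sin λ, sin φ).
The central angle between the endpoints is δ = arccos(p₁·p₂) ≈ 1.047 rad (60.0°). The total great-circle distance is δ·R ≈ 1.047 × 3959 ≈ 4146 mi, so the target fraction is f = 2000/4146 ≈ 0.482.
Interpolate at f ≈ 0.482 with slerp weights a = sin((1−f)δ)/sin δ ≈ 0.596, b = sin(fδ)/sin δ ≈ 0.559.
p = a·p₁ + b·p₂ ≈ (-0.758, -0.438, -0.484); φ = arcsin(p_z) ≈ -28.94°, λ = atan2(p_y, p_x) ≈ -150.00°.

≈ lat 29°S, lon 150°W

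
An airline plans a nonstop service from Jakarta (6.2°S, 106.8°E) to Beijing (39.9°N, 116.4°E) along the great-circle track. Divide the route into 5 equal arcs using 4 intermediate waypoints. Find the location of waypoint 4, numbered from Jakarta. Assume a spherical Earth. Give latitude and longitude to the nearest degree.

Convert each endpoint to a unit vector on the sphere (x = cos φ cos λ, y = cos φ sin λ, z = sin φ).
The central angle between the endpoints is δ = arccos(p₁·p₂) ≈ 0.819 rad (46.9°).
Interpolate at f = 4/5 with slerp weights a = sin((1−f)δ)/sin δ ≈ 0.223, b = sin(fδ)/sin δ ≈ 0.834.
p = a·p₁ + b·p₂ ≈ (-0.349, 0.786, 0.511); φ = arcsin(p_z) ≈ 30.73°, λ = atan2(p_y, p_x) ≈ 113.93°.

≈ 31°N, 114°E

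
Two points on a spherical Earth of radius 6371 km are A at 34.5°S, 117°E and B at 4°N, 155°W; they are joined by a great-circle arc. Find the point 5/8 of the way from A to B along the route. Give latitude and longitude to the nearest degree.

≈ 15°S, 177°E

Write both endpoints as unit vectors p₁, p₂ with components (cos φ cos λ, cos φ sin λ, sin φ).
The central angle between the endpoints is δ = arccos(p₁·p₂) ≈ 1.582 rad (90.6°).
Interpolate at f = 5/8 with slerp weights a = sin((1−f)δ)/sin δ ≈ 0.559, b = sin(fδ)/sin δ ≈ 0.835.
p = a·p₁ + b·p₂ ≈ (-0.964, 0.058, -0.258); φ = arcsin(p_z) ≈ -14.97°, λ = atan2(p_y, p_x) ≈ 176.54°.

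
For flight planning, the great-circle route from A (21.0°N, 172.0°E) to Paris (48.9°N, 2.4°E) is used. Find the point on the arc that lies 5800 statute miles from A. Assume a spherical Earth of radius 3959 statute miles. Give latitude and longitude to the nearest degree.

≈ (73°N, 18°E)

Convert each endpoint to a unit vector on the sphere (x = cos φ cos λ, y = cos φ sin λ, z = sin φ).
The central angle between the endpoints is δ = arccos(p₁·p₂) ≈ 1.911 rad (109.5°). The total great-circle distance is δ·R ≈ 1.911 × 3959 ≈ 7565 mi, so the target fraction is f = 5800/7565 ≈ 0.767.
Interpolate at f ≈ 0.767 with slerp weights a = sin((1−f)δ)/sin δ ≈ 0.457, b = sin(fδ)/sin δ ≈ 1.055.
p = a·p₁ + b·p₂ ≈ (0.270, 0.088, 0.959); φ = arcsin(p_z) ≈ 73.50°, λ = atan2(p_y, p_x) ≈ 18.15°.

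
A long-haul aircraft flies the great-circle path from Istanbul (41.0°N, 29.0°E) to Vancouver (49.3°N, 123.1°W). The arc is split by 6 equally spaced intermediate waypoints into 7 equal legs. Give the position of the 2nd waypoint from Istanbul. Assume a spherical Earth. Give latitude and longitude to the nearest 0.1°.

≈ 63.7°N, 12.3°E

Convert each endpoint to a unit vector on the sphere (x = cos φ cos λ, y = cos φ sin λ, z = sin φ).
The central angle between the endpoints is δ = arccos(p₁·p₂) ≈ 1.508 rad (86.4°).
Interpolate at f = 2/7 with slerp weights a = sin((1−f)δ)/sin δ ≈ 0.882, b = sin(fδ)/sin δ ≈ 0.419.
p = a·p₁ + b·p₂ ≈ (0.433, 0.094, 0.896); φ = arcsin(p_z) ≈ 63.67°, λ = atan2(p_y, p_x) ≈ 12.27°.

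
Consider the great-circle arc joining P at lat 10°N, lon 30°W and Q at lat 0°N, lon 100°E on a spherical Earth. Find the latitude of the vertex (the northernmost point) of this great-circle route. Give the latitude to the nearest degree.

The great circle lies in the plane with unit normal n̂ = (p₁ × p₂)/|p₁ × p₂|.
Here n̂_z ≈ +0.975; the vertex latitude is φ_max = arccos|n̂_z| ≈ 13.0°.
Check via Clairaut: cos φ_max = |cos φ₁| · sin C = cos(10.0°)·sin(81.7°) ≈ 0.975, again giving ≈ 13.0°.

≈ 13°N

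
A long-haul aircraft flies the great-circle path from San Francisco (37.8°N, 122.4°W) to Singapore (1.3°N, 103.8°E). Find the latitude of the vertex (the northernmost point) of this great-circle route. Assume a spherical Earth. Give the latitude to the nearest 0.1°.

The great circle lies in the plane with unit normal n̂ = (p₁ × p₂)/|p₁ × p₂|.
Here n̂_z ≈ -0.674; the vertex latitude is φ_max = arccos|n̂_z| ≈ 47.6°.
Check via Clairaut: cos φ_max = |cos φ₁| · sin C = cos(37.8°)·sin(58.5°) ≈ 0.674, again giving ≈ 47.6°.

≈ 47.6°N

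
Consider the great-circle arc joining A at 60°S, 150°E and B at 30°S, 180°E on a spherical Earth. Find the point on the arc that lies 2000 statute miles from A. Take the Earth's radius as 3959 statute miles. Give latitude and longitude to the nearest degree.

Write both endpoints as unit vectors p₁, p₂ with components (cos φ cos λ, cos φ sin λ, sin φ).
The central angle between the endpoints is δ = arccos(p₁·p₂) ≈ 0.630 rad (36.1°). The total great-circle distance is δ·R ≈ 0.630 × 3959 ≈ 2494 mi, so the target fraction is f = 2000/2494 ≈ 0.802.
Interpolate at f ≈ 0.802 with slerp weights a = sin((1−f)δ)/sin δ ≈ 0.211, b = sin(fδ)/sin δ ≈ 0.821.
p = a·p₁ + b·p₂ ≈ (-0.803, 0.053, -0.594); φ = arcsin(p_z) ≈ -36.42°, λ = atan2(p_y, p_x) ≈ 176.23°.

≈ 36°S, 176°E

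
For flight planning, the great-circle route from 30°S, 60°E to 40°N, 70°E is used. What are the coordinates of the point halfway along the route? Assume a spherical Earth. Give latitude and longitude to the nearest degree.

≈ 5°N, 65°E

Write both endpoints as unit vectors p₁, p₂ with components (cos φ cos λ, cos φ sin λ, sin φ).
The central angle between the endpoints is δ = arccos(p₁·p₂) ≈ 1.232 rad (70.6°).
Interpolate at f = 1/2 with slerp weights a = sin((1−f)δ)/sin δ ≈ 0.613, b = sin(fδ)/sin δ ≈ 0.613.
p = a·p₁ + b·p₂ ≈ (0.426, 0.901, 0.087); φ = arcsin(p_z) ≈ 5.02°, λ = atan2(p_y, p_x) ≈ 64.69°.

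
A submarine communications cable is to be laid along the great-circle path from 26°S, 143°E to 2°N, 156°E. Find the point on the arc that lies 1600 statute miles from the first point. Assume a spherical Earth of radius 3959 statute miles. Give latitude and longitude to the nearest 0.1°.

The haversine formula gives a central angle δ ≈ 0.536 rad (30.7°) between the endpoints. The total great-circle distance is δ·R ≈ 0.536 × 3959 ≈ 2121 mi, so the target fraction is f = 1600/2121 ≈ 0.754.
Interpolate at f ≈ 0.754 with slerp weights a = sin((1−f)δ)/sin δ ≈ 0.257, b = sin(fδ)/sin δ ≈ 0.770.
p = a·p₁ + b·p₂ ≈ (-0.888, 0.452, -0.086); φ = arcsin(p_z) ≈ -4.92°, λ = atan2(p_y, p_x) ≈ 153.01°.

≈ 4.9°S, 153.0°E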